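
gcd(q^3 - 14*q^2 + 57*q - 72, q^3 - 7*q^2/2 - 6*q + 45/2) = q^2 - 6*q + 9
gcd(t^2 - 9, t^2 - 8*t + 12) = 1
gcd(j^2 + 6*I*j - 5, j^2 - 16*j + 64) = 1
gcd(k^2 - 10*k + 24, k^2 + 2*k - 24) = k - 4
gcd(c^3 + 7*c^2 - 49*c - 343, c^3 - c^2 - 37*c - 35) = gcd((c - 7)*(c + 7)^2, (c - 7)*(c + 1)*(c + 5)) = c - 7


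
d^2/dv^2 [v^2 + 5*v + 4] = 2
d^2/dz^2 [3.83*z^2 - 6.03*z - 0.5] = 7.66000000000000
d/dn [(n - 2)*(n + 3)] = 2*n + 1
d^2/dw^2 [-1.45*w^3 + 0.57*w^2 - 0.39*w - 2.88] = 1.14 - 8.7*w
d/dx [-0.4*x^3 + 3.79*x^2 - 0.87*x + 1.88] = -1.2*x^2 + 7.58*x - 0.87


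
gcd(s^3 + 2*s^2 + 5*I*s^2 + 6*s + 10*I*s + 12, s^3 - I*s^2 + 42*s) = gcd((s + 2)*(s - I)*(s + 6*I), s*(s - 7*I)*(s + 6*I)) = s + 6*I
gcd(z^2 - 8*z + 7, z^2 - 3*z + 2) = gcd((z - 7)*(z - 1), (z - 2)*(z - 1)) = z - 1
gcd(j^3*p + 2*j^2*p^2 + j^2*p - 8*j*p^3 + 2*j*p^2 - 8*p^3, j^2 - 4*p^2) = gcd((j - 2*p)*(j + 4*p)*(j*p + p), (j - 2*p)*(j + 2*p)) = -j + 2*p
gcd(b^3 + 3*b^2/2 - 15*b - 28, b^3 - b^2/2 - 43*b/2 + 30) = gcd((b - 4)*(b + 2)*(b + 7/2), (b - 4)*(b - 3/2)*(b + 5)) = b - 4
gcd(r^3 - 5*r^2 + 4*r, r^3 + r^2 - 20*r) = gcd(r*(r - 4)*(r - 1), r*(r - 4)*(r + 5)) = r^2 - 4*r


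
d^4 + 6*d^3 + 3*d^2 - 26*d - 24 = (d - 2)*(d + 1)*(d + 3)*(d + 4)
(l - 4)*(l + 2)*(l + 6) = l^3 + 4*l^2 - 20*l - 48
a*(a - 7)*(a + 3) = a^3 - 4*a^2 - 21*a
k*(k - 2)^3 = k^4 - 6*k^3 + 12*k^2 - 8*k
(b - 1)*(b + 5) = b^2 + 4*b - 5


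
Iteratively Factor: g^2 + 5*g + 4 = (g + 4)*(g + 1)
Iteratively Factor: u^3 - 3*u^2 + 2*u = (u - 2)*(u^2 - u) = u*(u - 2)*(u - 1)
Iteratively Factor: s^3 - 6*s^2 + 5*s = (s)*(s^2 - 6*s + 5) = s*(s - 1)*(s - 5)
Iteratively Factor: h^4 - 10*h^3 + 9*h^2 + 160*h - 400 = (h - 5)*(h^3 - 5*h^2 - 16*h + 80) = (h - 5)*(h + 4)*(h^2 - 9*h + 20) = (h - 5)^2*(h + 4)*(h - 4)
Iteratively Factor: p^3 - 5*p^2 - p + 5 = (p + 1)*(p^2 - 6*p + 5) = (p - 1)*(p + 1)*(p - 5)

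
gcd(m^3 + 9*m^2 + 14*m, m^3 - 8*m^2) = m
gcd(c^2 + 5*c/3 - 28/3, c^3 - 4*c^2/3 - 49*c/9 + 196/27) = c - 7/3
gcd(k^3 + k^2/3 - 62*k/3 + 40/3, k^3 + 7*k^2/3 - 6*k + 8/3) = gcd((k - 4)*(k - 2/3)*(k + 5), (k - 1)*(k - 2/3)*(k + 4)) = k - 2/3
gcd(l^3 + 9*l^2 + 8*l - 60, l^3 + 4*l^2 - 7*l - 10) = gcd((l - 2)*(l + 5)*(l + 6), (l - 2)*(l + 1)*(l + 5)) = l^2 + 3*l - 10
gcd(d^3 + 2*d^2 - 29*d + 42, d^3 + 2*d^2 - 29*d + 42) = d^3 + 2*d^2 - 29*d + 42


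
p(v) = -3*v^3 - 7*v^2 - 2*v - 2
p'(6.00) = -410.00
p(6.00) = -914.00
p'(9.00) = -857.00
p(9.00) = -2774.00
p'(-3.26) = -52.01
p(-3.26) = 34.06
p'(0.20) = -5.16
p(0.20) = -2.70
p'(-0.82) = 3.43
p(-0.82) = -3.41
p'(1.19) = -31.40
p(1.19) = -19.35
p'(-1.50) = -1.25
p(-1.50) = -4.62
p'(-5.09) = -163.91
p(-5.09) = 222.44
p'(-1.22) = 1.68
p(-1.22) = -4.53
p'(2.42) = -88.59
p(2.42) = -90.35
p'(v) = -9*v^2 - 14*v - 2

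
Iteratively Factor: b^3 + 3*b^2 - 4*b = (b)*(b^2 + 3*b - 4) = b*(b - 1)*(b + 4)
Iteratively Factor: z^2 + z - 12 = (z - 3)*(z + 4)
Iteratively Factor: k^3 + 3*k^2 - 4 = (k + 2)*(k^2 + k - 2) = (k - 1)*(k + 2)*(k + 2)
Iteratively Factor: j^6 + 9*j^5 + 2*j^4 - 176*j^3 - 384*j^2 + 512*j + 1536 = (j - 2)*(j^5 + 11*j^4 + 24*j^3 - 128*j^2 - 640*j - 768) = (j - 2)*(j + 3)*(j^4 + 8*j^3 - 128*j - 256) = (j - 2)*(j + 3)*(j + 4)*(j^3 + 4*j^2 - 16*j - 64) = (j - 4)*(j - 2)*(j + 3)*(j + 4)*(j^2 + 8*j + 16) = (j - 4)*(j - 2)*(j + 3)*(j + 4)^2*(j + 4)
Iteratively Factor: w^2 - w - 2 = (w + 1)*(w - 2)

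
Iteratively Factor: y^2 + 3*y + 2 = (y + 1)*(y + 2)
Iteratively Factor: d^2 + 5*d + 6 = (d + 2)*(d + 3)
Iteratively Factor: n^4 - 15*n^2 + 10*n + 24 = (n - 3)*(n^3 + 3*n^2 - 6*n - 8) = (n - 3)*(n + 4)*(n^2 - n - 2) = (n - 3)*(n - 2)*(n + 4)*(n + 1)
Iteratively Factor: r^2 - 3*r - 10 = (r + 2)*(r - 5)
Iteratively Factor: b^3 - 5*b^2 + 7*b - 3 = (b - 1)*(b^2 - 4*b + 3) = (b - 1)^2*(b - 3)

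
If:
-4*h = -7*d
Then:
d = 4*h/7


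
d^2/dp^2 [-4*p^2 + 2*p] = -8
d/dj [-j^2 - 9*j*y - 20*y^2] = -2*j - 9*y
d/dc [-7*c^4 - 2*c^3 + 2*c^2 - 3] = 2*c*(-14*c^2 - 3*c + 2)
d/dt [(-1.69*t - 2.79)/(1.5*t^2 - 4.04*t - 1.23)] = (2.535*t^2 + 8.37*t - 9.1929)/(2.25*t^4 - 12.12*t^3 + 12.6316*t^2 + 9.9384*t + 1.5129)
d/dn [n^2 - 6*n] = 2*n - 6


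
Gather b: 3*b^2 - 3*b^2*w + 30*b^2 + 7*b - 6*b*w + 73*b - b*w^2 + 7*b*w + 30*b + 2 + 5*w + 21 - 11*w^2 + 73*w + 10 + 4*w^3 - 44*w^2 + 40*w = b^2*(33 - 3*w) + b*(-w^2 + w + 110) + 4*w^3 - 55*w^2 + 118*w + 33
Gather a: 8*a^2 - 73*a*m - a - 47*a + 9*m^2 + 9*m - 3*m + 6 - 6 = 8*a^2 + a*(-73*m - 48) + 9*m^2 + 6*m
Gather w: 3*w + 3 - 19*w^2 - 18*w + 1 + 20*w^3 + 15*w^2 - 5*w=20*w^3 - 4*w^2 - 20*w + 4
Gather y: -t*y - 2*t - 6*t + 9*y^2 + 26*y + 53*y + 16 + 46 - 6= -8*t + 9*y^2 + y*(79 - t) + 56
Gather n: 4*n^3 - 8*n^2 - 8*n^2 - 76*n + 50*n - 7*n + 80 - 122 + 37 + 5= 4*n^3 - 16*n^2 - 33*n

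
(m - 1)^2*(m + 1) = m^3 - m^2 - m + 1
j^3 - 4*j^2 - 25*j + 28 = (j - 7)*(j - 1)*(j + 4)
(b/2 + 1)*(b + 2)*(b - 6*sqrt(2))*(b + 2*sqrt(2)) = b^4/2 - 2*sqrt(2)*b^3 + 2*b^3 - 8*sqrt(2)*b^2 - 10*b^2 - 48*b - 8*sqrt(2)*b - 48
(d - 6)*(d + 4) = d^2 - 2*d - 24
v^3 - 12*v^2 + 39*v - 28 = (v - 7)*(v - 4)*(v - 1)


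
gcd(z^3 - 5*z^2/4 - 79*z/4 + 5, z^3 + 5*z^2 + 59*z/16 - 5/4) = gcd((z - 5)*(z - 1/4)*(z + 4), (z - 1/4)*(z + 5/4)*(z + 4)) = z^2 + 15*z/4 - 1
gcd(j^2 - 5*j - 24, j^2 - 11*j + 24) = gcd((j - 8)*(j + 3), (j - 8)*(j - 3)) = j - 8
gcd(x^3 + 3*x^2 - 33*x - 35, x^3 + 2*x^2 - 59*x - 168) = x + 7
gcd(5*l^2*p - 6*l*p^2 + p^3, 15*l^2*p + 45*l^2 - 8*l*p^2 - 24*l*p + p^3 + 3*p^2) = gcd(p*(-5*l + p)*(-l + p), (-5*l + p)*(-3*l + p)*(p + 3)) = -5*l + p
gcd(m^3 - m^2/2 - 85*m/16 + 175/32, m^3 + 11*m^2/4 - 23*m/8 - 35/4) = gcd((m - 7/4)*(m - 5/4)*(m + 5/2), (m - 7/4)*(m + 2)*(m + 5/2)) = m^2 + 3*m/4 - 35/8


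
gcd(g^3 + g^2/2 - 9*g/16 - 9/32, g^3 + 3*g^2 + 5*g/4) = g + 1/2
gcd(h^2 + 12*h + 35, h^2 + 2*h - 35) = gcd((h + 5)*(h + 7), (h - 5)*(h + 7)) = h + 7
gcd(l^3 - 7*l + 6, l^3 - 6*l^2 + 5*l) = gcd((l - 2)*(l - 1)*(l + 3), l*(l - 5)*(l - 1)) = l - 1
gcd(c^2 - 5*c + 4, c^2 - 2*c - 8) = c - 4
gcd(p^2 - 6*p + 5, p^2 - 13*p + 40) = p - 5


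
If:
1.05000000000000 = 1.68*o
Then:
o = 0.62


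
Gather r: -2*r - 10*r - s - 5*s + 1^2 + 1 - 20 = -12*r - 6*s - 18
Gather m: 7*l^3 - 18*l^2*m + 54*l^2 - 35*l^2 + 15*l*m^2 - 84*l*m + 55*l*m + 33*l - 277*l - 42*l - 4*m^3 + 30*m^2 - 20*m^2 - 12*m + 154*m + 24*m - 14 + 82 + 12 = 7*l^3 + 19*l^2 - 286*l - 4*m^3 + m^2*(15*l + 10) + m*(-18*l^2 - 29*l + 166) + 80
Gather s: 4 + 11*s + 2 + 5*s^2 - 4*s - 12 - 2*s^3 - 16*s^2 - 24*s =-2*s^3 - 11*s^2 - 17*s - 6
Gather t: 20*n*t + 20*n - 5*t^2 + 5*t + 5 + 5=20*n - 5*t^2 + t*(20*n + 5) + 10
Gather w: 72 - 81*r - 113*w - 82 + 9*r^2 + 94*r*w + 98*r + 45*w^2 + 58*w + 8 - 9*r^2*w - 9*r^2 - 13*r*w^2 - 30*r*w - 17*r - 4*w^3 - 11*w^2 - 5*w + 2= -4*w^3 + w^2*(34 - 13*r) + w*(-9*r^2 + 64*r - 60)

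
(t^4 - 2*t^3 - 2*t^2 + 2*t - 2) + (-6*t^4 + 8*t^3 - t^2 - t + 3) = -5*t^4 + 6*t^3 - 3*t^2 + t + 1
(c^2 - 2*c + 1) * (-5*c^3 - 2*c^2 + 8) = -5*c^5 + 8*c^4 - c^3 + 6*c^2 - 16*c + 8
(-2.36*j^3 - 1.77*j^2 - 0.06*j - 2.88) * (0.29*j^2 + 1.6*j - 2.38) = -0.6844*j^5 - 4.2893*j^4 + 2.7674*j^3 + 3.2814*j^2 - 4.4652*j + 6.8544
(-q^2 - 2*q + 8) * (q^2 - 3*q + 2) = -q^4 + q^3 + 12*q^2 - 28*q + 16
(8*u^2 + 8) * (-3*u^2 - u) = -24*u^4 - 8*u^3 - 24*u^2 - 8*u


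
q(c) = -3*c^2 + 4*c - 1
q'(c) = 4 - 6*c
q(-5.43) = -111.17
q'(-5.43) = 36.58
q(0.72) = 0.32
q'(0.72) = -0.32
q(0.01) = -0.96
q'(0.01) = 3.94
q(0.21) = -0.29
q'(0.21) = 2.74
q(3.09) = -17.28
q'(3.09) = -14.54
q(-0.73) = -5.52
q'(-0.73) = 8.38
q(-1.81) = -18.07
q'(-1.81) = 14.86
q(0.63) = 0.33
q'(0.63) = 0.22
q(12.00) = -385.00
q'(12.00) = -68.00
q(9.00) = -208.00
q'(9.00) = -50.00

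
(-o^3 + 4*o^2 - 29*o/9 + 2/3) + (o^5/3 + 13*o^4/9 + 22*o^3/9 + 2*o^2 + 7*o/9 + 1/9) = o^5/3 + 13*o^4/9 + 13*o^3/9 + 6*o^2 - 22*o/9 + 7/9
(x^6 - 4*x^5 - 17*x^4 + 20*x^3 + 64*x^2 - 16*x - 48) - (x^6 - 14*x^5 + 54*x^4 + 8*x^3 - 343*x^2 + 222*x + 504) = 10*x^5 - 71*x^4 + 12*x^3 + 407*x^2 - 238*x - 552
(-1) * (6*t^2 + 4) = -6*t^2 - 4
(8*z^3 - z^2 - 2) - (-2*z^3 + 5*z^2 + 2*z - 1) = 10*z^3 - 6*z^2 - 2*z - 1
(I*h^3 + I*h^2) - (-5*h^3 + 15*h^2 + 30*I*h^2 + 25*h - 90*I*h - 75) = 5*h^3 + I*h^3 - 15*h^2 - 29*I*h^2 - 25*h + 90*I*h + 75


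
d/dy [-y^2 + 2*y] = 2 - 2*y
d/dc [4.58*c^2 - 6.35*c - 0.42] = 9.16*c - 6.35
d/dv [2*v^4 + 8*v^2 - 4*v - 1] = 8*v^3 + 16*v - 4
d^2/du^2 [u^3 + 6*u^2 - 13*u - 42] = 6*u + 12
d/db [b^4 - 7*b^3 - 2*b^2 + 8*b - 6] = 4*b^3 - 21*b^2 - 4*b + 8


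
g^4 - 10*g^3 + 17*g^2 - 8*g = g*(g - 8)*(g - 1)^2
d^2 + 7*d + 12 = (d + 3)*(d + 4)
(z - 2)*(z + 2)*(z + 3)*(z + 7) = z^4 + 10*z^3 + 17*z^2 - 40*z - 84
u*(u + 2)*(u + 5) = u^3 + 7*u^2 + 10*u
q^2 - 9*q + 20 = (q - 5)*(q - 4)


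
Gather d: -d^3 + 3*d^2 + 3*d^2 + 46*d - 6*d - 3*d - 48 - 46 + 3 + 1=-d^3 + 6*d^2 + 37*d - 90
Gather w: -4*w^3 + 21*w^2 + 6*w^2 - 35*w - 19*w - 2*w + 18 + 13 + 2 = -4*w^3 + 27*w^2 - 56*w + 33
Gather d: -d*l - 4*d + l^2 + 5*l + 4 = d*(-l - 4) + l^2 + 5*l + 4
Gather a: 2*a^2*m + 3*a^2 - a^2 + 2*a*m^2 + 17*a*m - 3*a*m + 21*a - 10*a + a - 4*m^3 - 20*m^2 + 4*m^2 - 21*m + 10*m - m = a^2*(2*m + 2) + a*(2*m^2 + 14*m + 12) - 4*m^3 - 16*m^2 - 12*m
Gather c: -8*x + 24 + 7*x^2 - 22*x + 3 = 7*x^2 - 30*x + 27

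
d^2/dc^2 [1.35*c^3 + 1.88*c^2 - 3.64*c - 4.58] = 8.1*c + 3.76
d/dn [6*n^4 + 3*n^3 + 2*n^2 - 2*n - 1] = 24*n^3 + 9*n^2 + 4*n - 2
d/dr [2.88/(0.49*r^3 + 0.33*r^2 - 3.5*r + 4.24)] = (-4.2336*r^2 - 1.9008*r + 10.08)/(0.49*r^3 + 0.33*r^2 - 3.5*r + 4.24)^2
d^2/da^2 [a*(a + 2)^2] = 6*a + 8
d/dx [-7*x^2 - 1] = -14*x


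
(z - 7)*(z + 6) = z^2 - z - 42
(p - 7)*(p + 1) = p^2 - 6*p - 7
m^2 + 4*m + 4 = (m + 2)^2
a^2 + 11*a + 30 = (a + 5)*(a + 6)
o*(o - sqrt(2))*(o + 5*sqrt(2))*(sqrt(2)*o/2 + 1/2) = sqrt(2)*o^4/2 + 9*o^3/2 - 3*sqrt(2)*o^2 - 5*o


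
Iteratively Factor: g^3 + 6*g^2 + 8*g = (g)*(g^2 + 6*g + 8) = g*(g + 4)*(g + 2)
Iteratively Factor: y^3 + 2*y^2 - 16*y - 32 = (y - 4)*(y^2 + 6*y + 8) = (y - 4)*(y + 2)*(y + 4)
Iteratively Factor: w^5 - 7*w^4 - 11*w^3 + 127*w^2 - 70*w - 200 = (w + 1)*(w^4 - 8*w^3 - 3*w^2 + 130*w - 200) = (w - 5)*(w + 1)*(w^3 - 3*w^2 - 18*w + 40) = (w - 5)*(w + 1)*(w + 4)*(w^2 - 7*w + 10) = (w - 5)*(w - 2)*(w + 1)*(w + 4)*(w - 5)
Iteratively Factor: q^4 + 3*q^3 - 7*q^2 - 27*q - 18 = (q + 2)*(q^3 + q^2 - 9*q - 9) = (q + 2)*(q + 3)*(q^2 - 2*q - 3) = (q + 1)*(q + 2)*(q + 3)*(q - 3)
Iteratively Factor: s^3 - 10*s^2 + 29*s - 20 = (s - 5)*(s^2 - 5*s + 4) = (s - 5)*(s - 4)*(s - 1)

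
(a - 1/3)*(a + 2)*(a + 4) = a^3 + 17*a^2/3 + 6*a - 8/3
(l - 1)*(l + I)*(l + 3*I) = l^3 - l^2 + 4*I*l^2 - 3*l - 4*I*l + 3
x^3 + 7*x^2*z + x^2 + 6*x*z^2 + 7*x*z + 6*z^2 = (x + 1)*(x + z)*(x + 6*z)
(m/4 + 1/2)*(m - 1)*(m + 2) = m^3/4 + 3*m^2/4 - 1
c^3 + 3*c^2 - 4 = (c - 1)*(c + 2)^2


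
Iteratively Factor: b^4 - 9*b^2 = (b - 3)*(b^3 + 3*b^2) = b*(b - 3)*(b^2 + 3*b) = b^2*(b - 3)*(b + 3)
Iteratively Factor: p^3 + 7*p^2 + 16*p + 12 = (p + 2)*(p^2 + 5*p + 6) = (p + 2)^2*(p + 3)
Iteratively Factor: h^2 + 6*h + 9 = (h + 3)*(h + 3)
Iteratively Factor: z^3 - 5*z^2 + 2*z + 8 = (z - 4)*(z^2 - z - 2) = (z - 4)*(z + 1)*(z - 2)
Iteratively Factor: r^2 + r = (r)*(r + 1)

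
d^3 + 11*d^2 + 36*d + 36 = (d + 2)*(d + 3)*(d + 6)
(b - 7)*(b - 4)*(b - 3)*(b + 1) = b^4 - 13*b^3 + 47*b^2 - 23*b - 84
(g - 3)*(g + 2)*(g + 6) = g^3 + 5*g^2 - 12*g - 36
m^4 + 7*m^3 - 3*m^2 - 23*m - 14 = (m - 2)*(m + 1)^2*(m + 7)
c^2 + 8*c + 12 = (c + 2)*(c + 6)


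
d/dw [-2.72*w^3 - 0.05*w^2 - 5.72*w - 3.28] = -8.16*w^2 - 0.1*w - 5.72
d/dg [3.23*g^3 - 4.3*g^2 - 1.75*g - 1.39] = 9.69*g^2 - 8.6*g - 1.75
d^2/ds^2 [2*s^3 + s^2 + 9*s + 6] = 12*s + 2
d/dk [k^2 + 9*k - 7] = 2*k + 9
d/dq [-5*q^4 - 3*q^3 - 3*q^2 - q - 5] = -20*q^3 - 9*q^2 - 6*q - 1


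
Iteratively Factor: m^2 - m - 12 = (m - 4)*(m + 3)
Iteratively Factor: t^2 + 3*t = (t + 3)*(t)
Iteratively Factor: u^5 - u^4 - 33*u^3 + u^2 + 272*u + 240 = (u + 4)*(u^4 - 5*u^3 - 13*u^2 + 53*u + 60) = (u - 5)*(u + 4)*(u^3 - 13*u - 12) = (u - 5)*(u + 3)*(u + 4)*(u^2 - 3*u - 4) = (u - 5)*(u + 1)*(u + 3)*(u + 4)*(u - 4)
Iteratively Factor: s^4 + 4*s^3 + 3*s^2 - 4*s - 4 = (s - 1)*(s^3 + 5*s^2 + 8*s + 4) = (s - 1)*(s + 2)*(s^2 + 3*s + 2) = (s - 1)*(s + 2)^2*(s + 1)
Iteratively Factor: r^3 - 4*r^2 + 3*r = (r - 1)*(r^2 - 3*r) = r*(r - 1)*(r - 3)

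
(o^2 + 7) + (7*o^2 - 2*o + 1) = 8*o^2 - 2*o + 8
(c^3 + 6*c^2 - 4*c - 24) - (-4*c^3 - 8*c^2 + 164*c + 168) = 5*c^3 + 14*c^2 - 168*c - 192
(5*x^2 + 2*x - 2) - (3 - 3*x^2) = 8*x^2 + 2*x - 5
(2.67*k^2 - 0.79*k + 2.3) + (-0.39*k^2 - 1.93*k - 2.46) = 2.28*k^2 - 2.72*k - 0.16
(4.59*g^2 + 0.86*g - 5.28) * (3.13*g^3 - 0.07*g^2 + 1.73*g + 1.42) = 14.3667*g^5 + 2.3705*g^4 - 8.6459*g^3 + 8.3752*g^2 - 7.9132*g - 7.4976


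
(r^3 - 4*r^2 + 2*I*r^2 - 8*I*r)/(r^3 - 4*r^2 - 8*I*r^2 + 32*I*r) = (r + 2*I)/(r - 8*I)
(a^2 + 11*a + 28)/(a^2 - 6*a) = (a^2 + 11*a + 28)/(a*(a - 6))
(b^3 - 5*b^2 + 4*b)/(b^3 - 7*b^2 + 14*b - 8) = b/(b - 2)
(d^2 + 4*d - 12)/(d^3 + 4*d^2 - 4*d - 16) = (d + 6)/(d^2 + 6*d + 8)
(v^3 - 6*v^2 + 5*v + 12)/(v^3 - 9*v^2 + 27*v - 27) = (v^2 - 3*v - 4)/(v^2 - 6*v + 9)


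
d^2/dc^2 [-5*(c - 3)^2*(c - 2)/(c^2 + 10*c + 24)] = 30*(-59*c^3 - 414*c^2 + 108*c + 3672)/(c^6 + 30*c^5 + 372*c^4 + 2440*c^3 + 8928*c^2 + 17280*c + 13824)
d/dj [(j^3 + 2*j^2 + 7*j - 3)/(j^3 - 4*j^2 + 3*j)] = (-6*j^4 - 8*j^3 + 43*j^2 - 24*j + 9)/(j^2*(j^4 - 8*j^3 + 22*j^2 - 24*j + 9))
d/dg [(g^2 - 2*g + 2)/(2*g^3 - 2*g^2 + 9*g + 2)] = (-2*g^4 + 8*g^3 - 7*g^2 + 12*g - 22)/(4*g^6 - 8*g^5 + 40*g^4 - 28*g^3 + 73*g^2 + 36*g + 4)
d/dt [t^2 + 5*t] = 2*t + 5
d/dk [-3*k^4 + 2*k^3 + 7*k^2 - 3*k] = -12*k^3 + 6*k^2 + 14*k - 3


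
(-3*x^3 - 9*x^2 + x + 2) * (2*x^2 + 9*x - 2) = -6*x^5 - 45*x^4 - 73*x^3 + 31*x^2 + 16*x - 4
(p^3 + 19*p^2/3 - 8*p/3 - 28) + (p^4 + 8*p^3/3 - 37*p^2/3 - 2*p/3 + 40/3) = p^4 + 11*p^3/3 - 6*p^2 - 10*p/3 - 44/3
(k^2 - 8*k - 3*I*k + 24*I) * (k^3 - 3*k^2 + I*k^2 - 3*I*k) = k^5 - 11*k^4 - 2*I*k^4 + 27*k^3 + 22*I*k^3 - 33*k^2 - 48*I*k^2 + 72*k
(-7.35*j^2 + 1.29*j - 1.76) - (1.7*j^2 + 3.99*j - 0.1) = -9.05*j^2 - 2.7*j - 1.66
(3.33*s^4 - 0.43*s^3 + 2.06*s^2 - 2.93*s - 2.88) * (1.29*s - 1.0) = 4.2957*s^5 - 3.8847*s^4 + 3.0874*s^3 - 5.8397*s^2 - 0.7852*s + 2.88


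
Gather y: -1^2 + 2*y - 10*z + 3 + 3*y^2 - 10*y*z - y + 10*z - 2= 3*y^2 + y*(1 - 10*z)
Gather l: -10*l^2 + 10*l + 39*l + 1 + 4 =-10*l^2 + 49*l + 5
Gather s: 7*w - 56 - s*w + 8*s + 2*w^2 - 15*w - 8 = s*(8 - w) + 2*w^2 - 8*w - 64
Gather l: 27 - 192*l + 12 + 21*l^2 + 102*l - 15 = 21*l^2 - 90*l + 24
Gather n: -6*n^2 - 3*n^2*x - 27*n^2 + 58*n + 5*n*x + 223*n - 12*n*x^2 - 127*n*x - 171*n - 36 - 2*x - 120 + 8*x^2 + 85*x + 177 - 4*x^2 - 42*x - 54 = n^2*(-3*x - 33) + n*(-12*x^2 - 122*x + 110) + 4*x^2 + 41*x - 33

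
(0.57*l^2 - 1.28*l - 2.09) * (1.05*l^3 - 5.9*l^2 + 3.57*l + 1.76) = 0.5985*l^5 - 4.707*l^4 + 7.3924*l^3 + 8.7646*l^2 - 9.7141*l - 3.6784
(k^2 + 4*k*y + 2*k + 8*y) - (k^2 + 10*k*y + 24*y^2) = -6*k*y + 2*k - 24*y^2 + 8*y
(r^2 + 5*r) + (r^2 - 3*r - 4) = 2*r^2 + 2*r - 4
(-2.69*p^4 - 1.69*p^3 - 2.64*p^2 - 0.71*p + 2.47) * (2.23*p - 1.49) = -5.9987*p^5 + 0.2394*p^4 - 3.3691*p^3 + 2.3503*p^2 + 6.566*p - 3.6803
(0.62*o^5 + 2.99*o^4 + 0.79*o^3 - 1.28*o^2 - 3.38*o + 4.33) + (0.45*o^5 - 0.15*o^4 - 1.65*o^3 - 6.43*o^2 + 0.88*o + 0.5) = 1.07*o^5 + 2.84*o^4 - 0.86*o^3 - 7.71*o^2 - 2.5*o + 4.83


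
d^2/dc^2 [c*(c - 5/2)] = 2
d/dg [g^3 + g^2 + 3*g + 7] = 3*g^2 + 2*g + 3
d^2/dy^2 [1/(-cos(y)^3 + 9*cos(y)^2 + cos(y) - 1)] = ((-sin(y)^2*cos(y) + 9*sin(y)^2 - 8)*(cos(y) + 72*cos(2*y) - 9*cos(3*y))/4 - 2*(-3*cos(y)^2 + 18*cos(y) + 1)^2*sin(y)^2)/(-sin(y)^2*cos(y) + 9*sin(y)^2 - 8)^3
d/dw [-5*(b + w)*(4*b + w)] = -25*b - 10*w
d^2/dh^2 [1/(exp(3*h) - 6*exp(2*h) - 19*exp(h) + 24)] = ((-9*exp(2*h) + 24*exp(h) + 19)*(exp(3*h) - 6*exp(2*h) - 19*exp(h) + 24) + 2*(-3*exp(2*h) + 12*exp(h) + 19)^2*exp(h))*exp(h)/(exp(3*h) - 6*exp(2*h) - 19*exp(h) + 24)^3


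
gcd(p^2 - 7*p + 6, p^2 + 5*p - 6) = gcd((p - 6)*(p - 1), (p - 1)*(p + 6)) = p - 1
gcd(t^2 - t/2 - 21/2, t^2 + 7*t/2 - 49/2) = t - 7/2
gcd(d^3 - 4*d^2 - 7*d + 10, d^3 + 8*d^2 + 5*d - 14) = d^2 + d - 2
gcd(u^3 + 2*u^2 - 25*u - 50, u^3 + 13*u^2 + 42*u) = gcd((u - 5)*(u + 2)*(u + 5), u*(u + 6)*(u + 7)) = 1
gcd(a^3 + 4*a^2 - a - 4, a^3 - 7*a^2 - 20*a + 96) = a + 4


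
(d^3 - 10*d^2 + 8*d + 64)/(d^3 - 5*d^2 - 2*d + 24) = (d - 8)/(d - 3)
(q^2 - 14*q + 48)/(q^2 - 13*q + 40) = (q - 6)/(q - 5)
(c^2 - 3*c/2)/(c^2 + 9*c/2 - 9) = c/(c + 6)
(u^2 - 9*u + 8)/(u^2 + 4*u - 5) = (u - 8)/(u + 5)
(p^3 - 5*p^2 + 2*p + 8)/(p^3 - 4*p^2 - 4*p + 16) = (p + 1)/(p + 2)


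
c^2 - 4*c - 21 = (c - 7)*(c + 3)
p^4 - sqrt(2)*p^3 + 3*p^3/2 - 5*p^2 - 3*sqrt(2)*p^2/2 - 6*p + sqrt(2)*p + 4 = (p - 1/2)*(p + 2)*(p - 2*sqrt(2))*(p + sqrt(2))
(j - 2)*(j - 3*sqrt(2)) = j^2 - 3*sqrt(2)*j - 2*j + 6*sqrt(2)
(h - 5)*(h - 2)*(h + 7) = h^3 - 39*h + 70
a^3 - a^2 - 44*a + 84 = (a - 6)*(a - 2)*(a + 7)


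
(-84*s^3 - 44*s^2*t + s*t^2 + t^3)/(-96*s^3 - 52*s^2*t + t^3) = (7*s - t)/(8*s - t)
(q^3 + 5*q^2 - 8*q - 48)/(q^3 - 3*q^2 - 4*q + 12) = (q^2 + 8*q + 16)/(q^2 - 4)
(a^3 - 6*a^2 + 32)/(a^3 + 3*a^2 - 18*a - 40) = (a - 4)/(a + 5)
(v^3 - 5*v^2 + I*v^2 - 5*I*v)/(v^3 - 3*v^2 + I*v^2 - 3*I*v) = (v - 5)/(v - 3)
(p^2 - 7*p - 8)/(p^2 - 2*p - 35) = (-p^2 + 7*p + 8)/(-p^2 + 2*p + 35)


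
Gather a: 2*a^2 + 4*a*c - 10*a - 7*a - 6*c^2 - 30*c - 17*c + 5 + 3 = 2*a^2 + a*(4*c - 17) - 6*c^2 - 47*c + 8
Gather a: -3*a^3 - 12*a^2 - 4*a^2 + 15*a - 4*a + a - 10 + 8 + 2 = -3*a^3 - 16*a^2 + 12*a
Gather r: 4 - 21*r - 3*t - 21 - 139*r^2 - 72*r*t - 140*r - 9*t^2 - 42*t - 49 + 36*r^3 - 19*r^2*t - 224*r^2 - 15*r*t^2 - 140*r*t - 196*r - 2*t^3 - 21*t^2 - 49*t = 36*r^3 + r^2*(-19*t - 363) + r*(-15*t^2 - 212*t - 357) - 2*t^3 - 30*t^2 - 94*t - 66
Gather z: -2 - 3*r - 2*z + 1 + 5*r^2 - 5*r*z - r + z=5*r^2 - 4*r + z*(-5*r - 1) - 1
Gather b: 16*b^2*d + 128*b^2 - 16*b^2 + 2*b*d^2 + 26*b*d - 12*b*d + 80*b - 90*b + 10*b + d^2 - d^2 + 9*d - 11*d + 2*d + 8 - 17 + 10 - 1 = b^2*(16*d + 112) + b*(2*d^2 + 14*d)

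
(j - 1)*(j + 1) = j^2 - 1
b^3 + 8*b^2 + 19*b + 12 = (b + 1)*(b + 3)*(b + 4)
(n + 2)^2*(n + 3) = n^3 + 7*n^2 + 16*n + 12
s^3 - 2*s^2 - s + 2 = (s - 2)*(s - 1)*(s + 1)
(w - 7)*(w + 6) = w^2 - w - 42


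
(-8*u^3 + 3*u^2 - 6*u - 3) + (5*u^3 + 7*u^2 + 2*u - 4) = -3*u^3 + 10*u^2 - 4*u - 7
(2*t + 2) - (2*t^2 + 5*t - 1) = -2*t^2 - 3*t + 3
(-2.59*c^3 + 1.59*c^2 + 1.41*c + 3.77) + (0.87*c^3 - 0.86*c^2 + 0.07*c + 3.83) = -1.72*c^3 + 0.73*c^2 + 1.48*c + 7.6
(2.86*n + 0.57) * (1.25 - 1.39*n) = -3.9754*n^2 + 2.7827*n + 0.7125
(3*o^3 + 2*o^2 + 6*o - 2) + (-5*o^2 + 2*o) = 3*o^3 - 3*o^2 + 8*o - 2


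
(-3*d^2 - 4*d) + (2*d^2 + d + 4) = -d^2 - 3*d + 4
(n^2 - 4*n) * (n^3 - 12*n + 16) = n^5 - 4*n^4 - 12*n^3 + 64*n^2 - 64*n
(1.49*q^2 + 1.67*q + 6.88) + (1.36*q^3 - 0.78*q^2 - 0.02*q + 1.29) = 1.36*q^3 + 0.71*q^2 + 1.65*q + 8.17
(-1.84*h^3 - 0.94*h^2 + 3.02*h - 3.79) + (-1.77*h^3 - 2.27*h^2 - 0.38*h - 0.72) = -3.61*h^3 - 3.21*h^2 + 2.64*h - 4.51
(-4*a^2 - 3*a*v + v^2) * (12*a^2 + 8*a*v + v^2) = -48*a^4 - 68*a^3*v - 16*a^2*v^2 + 5*a*v^3 + v^4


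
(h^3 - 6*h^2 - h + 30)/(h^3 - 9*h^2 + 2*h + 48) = (h - 5)/(h - 8)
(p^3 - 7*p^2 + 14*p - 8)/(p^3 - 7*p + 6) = (p - 4)/(p + 3)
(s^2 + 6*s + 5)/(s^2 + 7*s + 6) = (s + 5)/(s + 6)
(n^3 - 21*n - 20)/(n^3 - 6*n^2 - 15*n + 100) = (n + 1)/(n - 5)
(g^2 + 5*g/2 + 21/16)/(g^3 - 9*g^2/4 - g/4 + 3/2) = (g + 7/4)/(g^2 - 3*g + 2)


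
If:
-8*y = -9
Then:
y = 9/8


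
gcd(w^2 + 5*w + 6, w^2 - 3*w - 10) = w + 2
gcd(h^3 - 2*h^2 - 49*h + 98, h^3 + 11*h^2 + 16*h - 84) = h^2 + 5*h - 14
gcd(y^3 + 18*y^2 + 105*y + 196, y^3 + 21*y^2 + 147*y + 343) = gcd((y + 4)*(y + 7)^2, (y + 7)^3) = y^2 + 14*y + 49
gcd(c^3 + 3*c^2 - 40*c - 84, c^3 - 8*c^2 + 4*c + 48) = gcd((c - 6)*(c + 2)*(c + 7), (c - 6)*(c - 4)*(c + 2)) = c^2 - 4*c - 12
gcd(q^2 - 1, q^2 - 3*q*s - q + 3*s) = q - 1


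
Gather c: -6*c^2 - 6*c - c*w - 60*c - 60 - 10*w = -6*c^2 + c*(-w - 66) - 10*w - 60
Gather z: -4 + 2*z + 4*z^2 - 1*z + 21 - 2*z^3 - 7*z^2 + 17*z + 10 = -2*z^3 - 3*z^2 + 18*z + 27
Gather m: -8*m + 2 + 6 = 8 - 8*m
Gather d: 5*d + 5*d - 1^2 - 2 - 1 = 10*d - 4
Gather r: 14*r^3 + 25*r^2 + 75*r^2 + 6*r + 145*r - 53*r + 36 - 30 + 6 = 14*r^3 + 100*r^2 + 98*r + 12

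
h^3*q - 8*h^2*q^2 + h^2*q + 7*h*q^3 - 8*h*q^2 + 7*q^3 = (h - 7*q)*(h - q)*(h*q + q)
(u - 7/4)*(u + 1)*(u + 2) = u^3 + 5*u^2/4 - 13*u/4 - 7/2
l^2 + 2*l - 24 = (l - 4)*(l + 6)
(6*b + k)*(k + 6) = 6*b*k + 36*b + k^2 + 6*k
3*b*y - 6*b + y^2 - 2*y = (3*b + y)*(y - 2)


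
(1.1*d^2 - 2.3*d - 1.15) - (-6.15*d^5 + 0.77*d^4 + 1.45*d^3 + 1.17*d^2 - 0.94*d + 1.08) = 6.15*d^5 - 0.77*d^4 - 1.45*d^3 - 0.0699999999999998*d^2 - 1.36*d - 2.23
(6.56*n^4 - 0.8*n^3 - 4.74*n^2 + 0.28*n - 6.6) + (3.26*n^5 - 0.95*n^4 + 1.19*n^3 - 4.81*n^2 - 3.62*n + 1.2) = 3.26*n^5 + 5.61*n^4 + 0.39*n^3 - 9.55*n^2 - 3.34*n - 5.4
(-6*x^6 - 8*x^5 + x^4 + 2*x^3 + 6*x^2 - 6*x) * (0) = 0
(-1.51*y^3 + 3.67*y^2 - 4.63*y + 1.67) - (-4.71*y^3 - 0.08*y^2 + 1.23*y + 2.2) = 3.2*y^3 + 3.75*y^2 - 5.86*y - 0.53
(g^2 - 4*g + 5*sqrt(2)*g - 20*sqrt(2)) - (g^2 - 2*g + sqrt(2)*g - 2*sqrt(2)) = -2*g + 4*sqrt(2)*g - 18*sqrt(2)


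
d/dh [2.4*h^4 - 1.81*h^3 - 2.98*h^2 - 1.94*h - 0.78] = 9.6*h^3 - 5.43*h^2 - 5.96*h - 1.94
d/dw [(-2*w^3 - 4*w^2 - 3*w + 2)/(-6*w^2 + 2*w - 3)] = (12*w^4 - 8*w^3 - 8*w^2 + 48*w + 5)/(36*w^4 - 24*w^3 + 40*w^2 - 12*w + 9)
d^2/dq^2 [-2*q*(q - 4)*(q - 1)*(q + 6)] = -24*q^2 - 12*q + 104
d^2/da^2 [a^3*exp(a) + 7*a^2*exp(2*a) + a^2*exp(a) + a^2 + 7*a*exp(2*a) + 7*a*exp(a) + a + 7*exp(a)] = a^3*exp(a) + 28*a^2*exp(2*a) + 7*a^2*exp(a) + 84*a*exp(2*a) + 17*a*exp(a) + 42*exp(2*a) + 23*exp(a) + 2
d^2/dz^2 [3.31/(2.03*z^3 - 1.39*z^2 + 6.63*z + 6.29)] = ((9.2018 - 40.3158*z)*(2.03*z^3 - 1.39*z^2 + 6.63*z + 6.29) + 3.31*(6.09*z^2 - 2.78*z + 6.63)*(12.18*z^2 - 5.56*z + 13.26))/(2.03*z^3 - 1.39*z^2 + 6.63*z + 6.29)^3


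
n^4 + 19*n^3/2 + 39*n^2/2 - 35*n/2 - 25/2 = (n - 1)*(n + 1/2)*(n + 5)^2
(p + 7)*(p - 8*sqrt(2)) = p^2 - 8*sqrt(2)*p + 7*p - 56*sqrt(2)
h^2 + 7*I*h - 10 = (h + 2*I)*(h + 5*I)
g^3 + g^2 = g^2*(g + 1)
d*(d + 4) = d^2 + 4*d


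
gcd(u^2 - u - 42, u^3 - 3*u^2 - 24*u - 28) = u - 7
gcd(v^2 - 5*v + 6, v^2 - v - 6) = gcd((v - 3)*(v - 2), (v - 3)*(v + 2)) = v - 3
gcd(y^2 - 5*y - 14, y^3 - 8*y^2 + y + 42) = y^2 - 5*y - 14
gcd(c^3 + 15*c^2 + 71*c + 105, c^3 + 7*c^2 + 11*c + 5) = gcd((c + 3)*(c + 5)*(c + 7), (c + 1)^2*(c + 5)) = c + 5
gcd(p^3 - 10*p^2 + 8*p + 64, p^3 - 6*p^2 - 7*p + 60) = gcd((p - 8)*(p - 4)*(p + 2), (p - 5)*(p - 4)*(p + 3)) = p - 4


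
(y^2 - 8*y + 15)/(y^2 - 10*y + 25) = (y - 3)/(y - 5)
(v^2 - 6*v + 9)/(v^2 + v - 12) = (v - 3)/(v + 4)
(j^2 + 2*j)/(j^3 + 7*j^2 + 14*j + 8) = j/(j^2 + 5*j + 4)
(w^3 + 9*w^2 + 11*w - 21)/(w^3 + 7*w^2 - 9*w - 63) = (w - 1)/(w - 3)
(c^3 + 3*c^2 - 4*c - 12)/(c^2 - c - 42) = (-c^3 - 3*c^2 + 4*c + 12)/(-c^2 + c + 42)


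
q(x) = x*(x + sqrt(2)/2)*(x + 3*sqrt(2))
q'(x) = x*(x + sqrt(2)/2) + x*(x + 3*sqrt(2)) + (x + sqrt(2)/2)*(x + 3*sqrt(2)) = 3*x^2 + 7*sqrt(2)*x + 3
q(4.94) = 256.17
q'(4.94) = 125.11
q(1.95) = 32.09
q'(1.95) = 33.71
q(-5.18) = -21.72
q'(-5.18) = 32.22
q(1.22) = 12.84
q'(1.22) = 19.54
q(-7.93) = -211.20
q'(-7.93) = 113.15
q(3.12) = 87.91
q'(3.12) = 63.09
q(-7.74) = -190.38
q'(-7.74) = 106.10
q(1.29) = 14.25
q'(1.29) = 20.76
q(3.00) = 80.55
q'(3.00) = 59.70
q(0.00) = 0.00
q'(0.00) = 3.00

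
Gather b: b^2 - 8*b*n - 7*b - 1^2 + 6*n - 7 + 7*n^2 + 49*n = b^2 + b*(-8*n - 7) + 7*n^2 + 55*n - 8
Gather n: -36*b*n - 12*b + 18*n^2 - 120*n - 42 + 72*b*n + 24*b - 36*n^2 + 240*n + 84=12*b - 18*n^2 + n*(36*b + 120) + 42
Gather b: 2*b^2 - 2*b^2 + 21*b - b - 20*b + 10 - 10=0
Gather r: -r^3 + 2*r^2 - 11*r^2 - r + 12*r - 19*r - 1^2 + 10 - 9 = -r^3 - 9*r^2 - 8*r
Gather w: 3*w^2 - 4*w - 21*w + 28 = 3*w^2 - 25*w + 28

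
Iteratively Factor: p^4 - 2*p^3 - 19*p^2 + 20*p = (p - 5)*(p^3 + 3*p^2 - 4*p) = (p - 5)*(p - 1)*(p^2 + 4*p) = p*(p - 5)*(p - 1)*(p + 4)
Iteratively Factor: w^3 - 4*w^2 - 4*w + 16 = (w - 2)*(w^2 - 2*w - 8) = (w - 4)*(w - 2)*(w + 2)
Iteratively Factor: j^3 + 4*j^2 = (j)*(j^2 + 4*j) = j^2*(j + 4)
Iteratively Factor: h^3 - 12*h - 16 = (h + 2)*(h^2 - 2*h - 8) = (h - 4)*(h + 2)*(h + 2)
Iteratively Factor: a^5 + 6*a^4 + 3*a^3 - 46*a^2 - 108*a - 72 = (a + 2)*(a^4 + 4*a^3 - 5*a^2 - 36*a - 36) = (a + 2)*(a + 3)*(a^3 + a^2 - 8*a - 12) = (a - 3)*(a + 2)*(a + 3)*(a^2 + 4*a + 4) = (a - 3)*(a + 2)^2*(a + 3)*(a + 2)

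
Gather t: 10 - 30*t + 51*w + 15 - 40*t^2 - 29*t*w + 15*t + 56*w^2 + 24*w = -40*t^2 + t*(-29*w - 15) + 56*w^2 + 75*w + 25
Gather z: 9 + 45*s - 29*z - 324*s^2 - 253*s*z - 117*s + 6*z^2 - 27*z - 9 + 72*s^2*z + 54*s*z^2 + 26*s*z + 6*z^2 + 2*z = -324*s^2 - 72*s + z^2*(54*s + 12) + z*(72*s^2 - 227*s - 54)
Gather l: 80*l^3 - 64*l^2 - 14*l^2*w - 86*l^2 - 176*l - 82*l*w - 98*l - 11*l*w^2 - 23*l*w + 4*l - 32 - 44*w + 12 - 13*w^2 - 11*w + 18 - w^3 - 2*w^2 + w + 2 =80*l^3 + l^2*(-14*w - 150) + l*(-11*w^2 - 105*w - 270) - w^3 - 15*w^2 - 54*w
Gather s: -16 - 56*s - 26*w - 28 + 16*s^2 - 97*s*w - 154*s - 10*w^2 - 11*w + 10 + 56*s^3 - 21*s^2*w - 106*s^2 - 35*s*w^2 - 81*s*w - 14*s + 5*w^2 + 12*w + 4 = 56*s^3 + s^2*(-21*w - 90) + s*(-35*w^2 - 178*w - 224) - 5*w^2 - 25*w - 30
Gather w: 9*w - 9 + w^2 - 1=w^2 + 9*w - 10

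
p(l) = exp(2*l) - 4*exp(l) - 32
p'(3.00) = 726.52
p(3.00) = 291.09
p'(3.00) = 726.52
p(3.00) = 291.09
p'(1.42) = 17.68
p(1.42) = -31.43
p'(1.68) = 36.12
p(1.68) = -24.67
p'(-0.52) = -1.67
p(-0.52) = -34.02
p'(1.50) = 22.24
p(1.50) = -29.84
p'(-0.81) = -1.38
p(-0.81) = -33.58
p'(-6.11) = -0.01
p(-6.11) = -32.01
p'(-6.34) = -0.01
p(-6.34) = -32.01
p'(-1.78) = -0.62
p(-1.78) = -32.65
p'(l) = 2*exp(2*l) - 4*exp(l)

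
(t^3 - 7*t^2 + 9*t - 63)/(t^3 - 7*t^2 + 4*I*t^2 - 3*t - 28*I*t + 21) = (t - 3*I)/(t + I)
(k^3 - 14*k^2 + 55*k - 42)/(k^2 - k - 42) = (k^2 - 7*k + 6)/(k + 6)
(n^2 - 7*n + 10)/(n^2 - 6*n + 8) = (n - 5)/(n - 4)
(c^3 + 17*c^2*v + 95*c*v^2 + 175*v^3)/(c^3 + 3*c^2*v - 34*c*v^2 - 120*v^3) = (-c^2 - 12*c*v - 35*v^2)/(-c^2 + 2*c*v + 24*v^2)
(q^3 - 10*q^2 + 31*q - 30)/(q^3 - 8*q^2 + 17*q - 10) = (q - 3)/(q - 1)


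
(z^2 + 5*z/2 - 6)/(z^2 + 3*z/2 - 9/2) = (z + 4)/(z + 3)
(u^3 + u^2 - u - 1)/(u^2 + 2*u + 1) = u - 1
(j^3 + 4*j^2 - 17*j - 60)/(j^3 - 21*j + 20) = (j + 3)/(j - 1)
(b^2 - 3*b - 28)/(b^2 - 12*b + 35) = (b + 4)/(b - 5)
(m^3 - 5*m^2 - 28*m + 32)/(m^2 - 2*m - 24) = (m^2 - 9*m + 8)/(m - 6)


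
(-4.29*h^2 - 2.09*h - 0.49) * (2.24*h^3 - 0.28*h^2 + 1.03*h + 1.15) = -9.6096*h^5 - 3.4804*h^4 - 4.9311*h^3 - 6.949*h^2 - 2.9082*h - 0.5635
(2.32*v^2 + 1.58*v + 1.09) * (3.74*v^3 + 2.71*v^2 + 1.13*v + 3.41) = 8.6768*v^5 + 12.1964*v^4 + 10.98*v^3 + 12.6505*v^2 + 6.6195*v + 3.7169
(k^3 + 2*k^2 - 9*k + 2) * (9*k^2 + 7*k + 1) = 9*k^5 + 25*k^4 - 66*k^3 - 43*k^2 + 5*k + 2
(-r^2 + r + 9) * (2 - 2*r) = 2*r^3 - 4*r^2 - 16*r + 18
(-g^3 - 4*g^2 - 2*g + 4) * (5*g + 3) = -5*g^4 - 23*g^3 - 22*g^2 + 14*g + 12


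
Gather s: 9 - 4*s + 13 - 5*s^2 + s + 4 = -5*s^2 - 3*s + 26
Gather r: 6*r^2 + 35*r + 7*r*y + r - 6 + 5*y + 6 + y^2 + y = 6*r^2 + r*(7*y + 36) + y^2 + 6*y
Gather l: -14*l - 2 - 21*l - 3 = -35*l - 5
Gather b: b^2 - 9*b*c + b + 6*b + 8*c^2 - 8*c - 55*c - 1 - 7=b^2 + b*(7 - 9*c) + 8*c^2 - 63*c - 8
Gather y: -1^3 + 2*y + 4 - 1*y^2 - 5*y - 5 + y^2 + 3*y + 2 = 0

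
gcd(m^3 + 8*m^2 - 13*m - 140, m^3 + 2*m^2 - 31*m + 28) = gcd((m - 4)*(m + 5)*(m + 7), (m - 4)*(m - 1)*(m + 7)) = m^2 + 3*m - 28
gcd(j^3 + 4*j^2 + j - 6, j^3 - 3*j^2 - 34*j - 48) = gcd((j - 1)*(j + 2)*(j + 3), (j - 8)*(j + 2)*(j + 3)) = j^2 + 5*j + 6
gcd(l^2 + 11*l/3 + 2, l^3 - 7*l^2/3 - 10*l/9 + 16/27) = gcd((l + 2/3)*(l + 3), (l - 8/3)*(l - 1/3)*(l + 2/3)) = l + 2/3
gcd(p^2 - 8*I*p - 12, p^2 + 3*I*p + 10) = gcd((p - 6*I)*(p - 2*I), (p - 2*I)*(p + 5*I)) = p - 2*I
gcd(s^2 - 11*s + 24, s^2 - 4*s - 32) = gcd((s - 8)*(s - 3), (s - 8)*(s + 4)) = s - 8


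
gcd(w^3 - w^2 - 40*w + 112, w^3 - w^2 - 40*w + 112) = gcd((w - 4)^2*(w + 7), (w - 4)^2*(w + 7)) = w^3 - w^2 - 40*w + 112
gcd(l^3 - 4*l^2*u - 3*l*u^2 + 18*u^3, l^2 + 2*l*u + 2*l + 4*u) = l + 2*u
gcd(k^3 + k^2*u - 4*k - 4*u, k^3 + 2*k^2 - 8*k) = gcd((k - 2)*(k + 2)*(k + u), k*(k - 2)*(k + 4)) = k - 2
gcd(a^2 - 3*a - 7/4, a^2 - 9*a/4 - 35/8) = a - 7/2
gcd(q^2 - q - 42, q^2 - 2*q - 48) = q + 6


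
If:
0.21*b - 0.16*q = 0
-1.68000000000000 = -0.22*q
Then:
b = 5.82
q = 7.64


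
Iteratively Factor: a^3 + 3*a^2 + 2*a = (a + 1)*(a^2 + 2*a) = a*(a + 1)*(a + 2)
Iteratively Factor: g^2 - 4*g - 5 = (g - 5)*(g + 1)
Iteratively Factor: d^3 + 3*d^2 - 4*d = (d)*(d^2 + 3*d - 4) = d*(d - 1)*(d + 4)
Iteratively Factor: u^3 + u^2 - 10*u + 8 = (u - 2)*(u^2 + 3*u - 4) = (u - 2)*(u + 4)*(u - 1)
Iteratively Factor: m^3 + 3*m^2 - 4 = (m - 1)*(m^2 + 4*m + 4) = (m - 1)*(m + 2)*(m + 2)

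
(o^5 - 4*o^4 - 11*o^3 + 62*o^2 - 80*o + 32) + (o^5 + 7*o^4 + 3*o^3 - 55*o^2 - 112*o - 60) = 2*o^5 + 3*o^4 - 8*o^3 + 7*o^2 - 192*o - 28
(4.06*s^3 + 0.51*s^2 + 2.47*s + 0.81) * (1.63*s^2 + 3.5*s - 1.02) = 6.6178*s^5 + 15.0413*s^4 + 1.6699*s^3 + 9.4451*s^2 + 0.3156*s - 0.8262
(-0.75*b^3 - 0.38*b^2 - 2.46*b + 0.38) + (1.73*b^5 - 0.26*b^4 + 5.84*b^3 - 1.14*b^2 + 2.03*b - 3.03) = 1.73*b^5 - 0.26*b^4 + 5.09*b^3 - 1.52*b^2 - 0.43*b - 2.65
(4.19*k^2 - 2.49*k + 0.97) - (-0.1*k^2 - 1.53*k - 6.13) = 4.29*k^2 - 0.96*k + 7.1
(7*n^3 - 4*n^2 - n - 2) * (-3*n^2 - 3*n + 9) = -21*n^5 - 9*n^4 + 78*n^3 - 27*n^2 - 3*n - 18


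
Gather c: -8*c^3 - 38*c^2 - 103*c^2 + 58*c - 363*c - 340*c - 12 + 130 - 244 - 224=-8*c^3 - 141*c^2 - 645*c - 350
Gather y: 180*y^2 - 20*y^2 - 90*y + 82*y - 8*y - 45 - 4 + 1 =160*y^2 - 16*y - 48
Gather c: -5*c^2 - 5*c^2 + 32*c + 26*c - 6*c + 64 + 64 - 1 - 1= -10*c^2 + 52*c + 126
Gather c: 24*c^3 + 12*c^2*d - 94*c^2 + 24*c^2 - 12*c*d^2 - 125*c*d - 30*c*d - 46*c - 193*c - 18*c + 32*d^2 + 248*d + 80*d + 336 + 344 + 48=24*c^3 + c^2*(12*d - 70) + c*(-12*d^2 - 155*d - 257) + 32*d^2 + 328*d + 728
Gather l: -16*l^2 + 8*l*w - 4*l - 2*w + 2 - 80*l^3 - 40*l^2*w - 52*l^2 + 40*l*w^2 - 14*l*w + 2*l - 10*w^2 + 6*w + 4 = -80*l^3 + l^2*(-40*w - 68) + l*(40*w^2 - 6*w - 2) - 10*w^2 + 4*w + 6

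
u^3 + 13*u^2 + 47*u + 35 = (u + 1)*(u + 5)*(u + 7)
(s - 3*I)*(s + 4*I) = s^2 + I*s + 12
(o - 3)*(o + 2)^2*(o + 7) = o^4 + 8*o^3 - o^2 - 68*o - 84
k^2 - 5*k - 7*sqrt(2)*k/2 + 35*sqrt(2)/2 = (k - 5)*(k - 7*sqrt(2)/2)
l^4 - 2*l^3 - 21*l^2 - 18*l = l*(l - 6)*(l + 1)*(l + 3)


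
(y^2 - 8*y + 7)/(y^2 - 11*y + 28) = (y - 1)/(y - 4)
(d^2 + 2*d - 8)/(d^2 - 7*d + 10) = (d + 4)/(d - 5)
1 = 1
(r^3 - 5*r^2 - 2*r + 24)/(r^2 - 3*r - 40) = (-r^3 + 5*r^2 + 2*r - 24)/(-r^2 + 3*r + 40)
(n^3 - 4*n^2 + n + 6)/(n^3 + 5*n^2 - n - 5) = (n^2 - 5*n + 6)/(n^2 + 4*n - 5)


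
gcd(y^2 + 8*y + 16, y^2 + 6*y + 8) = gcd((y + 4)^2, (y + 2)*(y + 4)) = y + 4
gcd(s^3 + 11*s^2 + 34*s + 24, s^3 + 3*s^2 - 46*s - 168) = s^2 + 10*s + 24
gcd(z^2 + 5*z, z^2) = z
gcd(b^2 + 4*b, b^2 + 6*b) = b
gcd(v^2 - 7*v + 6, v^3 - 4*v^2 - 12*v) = v - 6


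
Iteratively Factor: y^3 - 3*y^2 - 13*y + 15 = (y + 3)*(y^2 - 6*y + 5) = (y - 1)*(y + 3)*(y - 5)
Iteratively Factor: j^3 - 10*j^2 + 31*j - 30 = (j - 3)*(j^2 - 7*j + 10) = (j - 5)*(j - 3)*(j - 2)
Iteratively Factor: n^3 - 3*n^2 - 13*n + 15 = (n - 5)*(n^2 + 2*n - 3) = (n - 5)*(n + 3)*(n - 1)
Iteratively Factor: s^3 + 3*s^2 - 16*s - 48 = (s + 4)*(s^2 - s - 12) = (s - 4)*(s + 4)*(s + 3)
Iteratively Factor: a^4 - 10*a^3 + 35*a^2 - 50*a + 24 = (a - 4)*(a^3 - 6*a^2 + 11*a - 6) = (a - 4)*(a - 2)*(a^2 - 4*a + 3) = (a - 4)*(a - 2)*(a - 1)*(a - 3)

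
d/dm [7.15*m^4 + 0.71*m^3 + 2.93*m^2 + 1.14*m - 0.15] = 28.6*m^3 + 2.13*m^2 + 5.86*m + 1.14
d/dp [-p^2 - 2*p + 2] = -2*p - 2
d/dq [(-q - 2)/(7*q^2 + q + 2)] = (-7*q^2 - q + (q + 2)*(14*q + 1) - 2)/(7*q^2 + q + 2)^2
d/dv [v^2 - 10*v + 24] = 2*v - 10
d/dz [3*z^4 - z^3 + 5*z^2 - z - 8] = 12*z^3 - 3*z^2 + 10*z - 1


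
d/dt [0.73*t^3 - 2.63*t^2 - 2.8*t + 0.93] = 2.19*t^2 - 5.26*t - 2.8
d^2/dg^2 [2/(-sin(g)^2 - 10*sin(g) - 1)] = 4*(2*sin(g)^4 + 15*sin(g)^3 + 45*sin(g)^2 - 35*sin(g) - 99)/(sin(g)^2 + 10*sin(g) + 1)^3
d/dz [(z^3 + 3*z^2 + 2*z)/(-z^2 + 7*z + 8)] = (-z^2 + 16*z + 16)/(z^2 - 16*z + 64)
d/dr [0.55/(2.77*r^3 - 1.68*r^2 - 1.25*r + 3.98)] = (-4.5705*r^2 + 1.848*r + 0.6875)/(2.77*r^3 - 1.68*r^2 - 1.25*r + 3.98)^2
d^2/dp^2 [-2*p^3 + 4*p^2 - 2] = 8 - 12*p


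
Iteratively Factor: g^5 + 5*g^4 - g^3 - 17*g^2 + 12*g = (g)*(g^4 + 5*g^3 - g^2 - 17*g + 12) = g*(g - 1)*(g^3 + 6*g^2 + 5*g - 12) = g*(g - 1)*(g + 4)*(g^2 + 2*g - 3) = g*(g - 1)*(g + 3)*(g + 4)*(g - 1)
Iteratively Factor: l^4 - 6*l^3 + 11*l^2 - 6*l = (l)*(l^3 - 6*l^2 + 11*l - 6) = l*(l - 1)*(l^2 - 5*l + 6) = l*(l - 2)*(l - 1)*(l - 3)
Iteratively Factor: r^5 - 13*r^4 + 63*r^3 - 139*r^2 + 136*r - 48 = (r - 1)*(r^4 - 12*r^3 + 51*r^2 - 88*r + 48) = (r - 4)*(r - 1)*(r^3 - 8*r^2 + 19*r - 12) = (r - 4)^2*(r - 1)*(r^2 - 4*r + 3) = (r - 4)^2*(r - 1)^2*(r - 3)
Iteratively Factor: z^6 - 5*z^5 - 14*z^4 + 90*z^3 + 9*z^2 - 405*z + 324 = (z - 3)*(z^5 - 2*z^4 - 20*z^3 + 30*z^2 + 99*z - 108) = (z - 3)^2*(z^4 + z^3 - 17*z^2 - 21*z + 36) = (z - 3)^2*(z + 3)*(z^3 - 2*z^2 - 11*z + 12) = (z - 4)*(z - 3)^2*(z + 3)*(z^2 + 2*z - 3) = (z - 4)*(z - 3)^2*(z - 1)*(z + 3)*(z + 3)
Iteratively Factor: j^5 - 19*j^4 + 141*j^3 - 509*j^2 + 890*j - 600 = (j - 5)*(j^4 - 14*j^3 + 71*j^2 - 154*j + 120) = (j - 5)*(j - 2)*(j^3 - 12*j^2 + 47*j - 60) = (j - 5)*(j - 3)*(j - 2)*(j^2 - 9*j + 20) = (j - 5)^2*(j - 3)*(j - 2)*(j - 4)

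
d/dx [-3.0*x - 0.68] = -3.00000000000000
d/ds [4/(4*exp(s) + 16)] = -exp(s)/(exp(s) + 4)^2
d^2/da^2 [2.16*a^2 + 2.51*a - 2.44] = 4.32000000000000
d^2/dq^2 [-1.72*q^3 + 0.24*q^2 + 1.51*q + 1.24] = 0.48 - 10.32*q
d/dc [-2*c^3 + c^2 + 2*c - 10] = -6*c^2 + 2*c + 2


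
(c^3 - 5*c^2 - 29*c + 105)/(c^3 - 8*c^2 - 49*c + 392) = (c^2 + 2*c - 15)/(c^2 - c - 56)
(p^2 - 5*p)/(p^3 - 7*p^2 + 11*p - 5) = p/(p^2 - 2*p + 1)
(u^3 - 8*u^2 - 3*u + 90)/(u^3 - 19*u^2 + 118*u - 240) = (u + 3)/(u - 8)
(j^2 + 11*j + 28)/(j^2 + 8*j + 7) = (j + 4)/(j + 1)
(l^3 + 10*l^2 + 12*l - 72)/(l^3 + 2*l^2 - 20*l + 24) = (l + 6)/(l - 2)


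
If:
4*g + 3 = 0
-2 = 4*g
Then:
No Solution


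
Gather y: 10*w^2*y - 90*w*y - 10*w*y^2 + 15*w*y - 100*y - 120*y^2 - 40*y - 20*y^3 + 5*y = -20*y^3 + y^2*(-10*w - 120) + y*(10*w^2 - 75*w - 135)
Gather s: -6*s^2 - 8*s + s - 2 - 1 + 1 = -6*s^2 - 7*s - 2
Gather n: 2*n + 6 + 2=2*n + 8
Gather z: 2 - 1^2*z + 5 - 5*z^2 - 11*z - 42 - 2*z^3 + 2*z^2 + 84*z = -2*z^3 - 3*z^2 + 72*z - 35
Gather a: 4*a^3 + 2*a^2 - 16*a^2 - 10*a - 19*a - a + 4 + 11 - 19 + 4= 4*a^3 - 14*a^2 - 30*a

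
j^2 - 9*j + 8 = (j - 8)*(j - 1)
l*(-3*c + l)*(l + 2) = -3*c*l^2 - 6*c*l + l^3 + 2*l^2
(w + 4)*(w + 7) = w^2 + 11*w + 28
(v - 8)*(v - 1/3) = v^2 - 25*v/3 + 8/3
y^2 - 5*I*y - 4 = (y - 4*I)*(y - I)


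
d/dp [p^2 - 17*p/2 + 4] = 2*p - 17/2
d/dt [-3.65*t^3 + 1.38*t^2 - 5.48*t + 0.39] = -10.95*t^2 + 2.76*t - 5.48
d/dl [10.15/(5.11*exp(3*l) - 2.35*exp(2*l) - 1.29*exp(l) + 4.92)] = (-155.5995*exp(2*l) + 47.705*exp(l) + 13.0935)*exp(l)/(5.11*exp(3*l) - 2.35*exp(2*l) - 1.29*exp(l) + 4.92)^2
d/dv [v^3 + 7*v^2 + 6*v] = 3*v^2 + 14*v + 6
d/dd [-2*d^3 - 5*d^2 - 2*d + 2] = -6*d^2 - 10*d - 2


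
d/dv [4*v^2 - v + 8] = 8*v - 1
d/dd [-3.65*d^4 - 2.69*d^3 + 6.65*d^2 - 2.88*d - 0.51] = -14.6*d^3 - 8.07*d^2 + 13.3*d - 2.88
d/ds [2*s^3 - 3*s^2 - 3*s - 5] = 6*s^2 - 6*s - 3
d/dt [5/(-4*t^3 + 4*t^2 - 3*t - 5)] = 5*(12*t^2 - 8*t + 3)/(4*t^3 - 4*t^2 + 3*t + 5)^2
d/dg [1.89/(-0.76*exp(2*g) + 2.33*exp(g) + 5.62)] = (2.8728*exp(g) - 4.4037)*exp(g)/(-0.76*exp(2*g) + 2.33*exp(g) + 5.62)^2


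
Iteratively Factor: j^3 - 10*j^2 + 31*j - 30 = (j - 3)*(j^2 - 7*j + 10) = (j - 3)*(j - 2)*(j - 5)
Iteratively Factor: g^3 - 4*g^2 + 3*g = (g)*(g^2 - 4*g + 3) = g*(g - 1)*(g - 3)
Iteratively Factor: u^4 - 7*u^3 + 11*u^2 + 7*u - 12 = (u - 3)*(u^3 - 4*u^2 - u + 4) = (u - 3)*(u - 1)*(u^2 - 3*u - 4) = (u - 3)*(u - 1)*(u + 1)*(u - 4)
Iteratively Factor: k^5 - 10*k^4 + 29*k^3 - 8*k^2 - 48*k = (k - 4)*(k^4 - 6*k^3 + 5*k^2 + 12*k) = (k - 4)*(k + 1)*(k^3 - 7*k^2 + 12*k) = (k - 4)*(k - 3)*(k + 1)*(k^2 - 4*k) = k*(k - 4)*(k - 3)*(k + 1)*(k - 4)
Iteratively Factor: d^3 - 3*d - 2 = (d + 1)*(d^2 - d - 2) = (d + 1)^2*(d - 2)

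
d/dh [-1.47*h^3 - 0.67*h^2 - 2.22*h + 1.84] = -4.41*h^2 - 1.34*h - 2.22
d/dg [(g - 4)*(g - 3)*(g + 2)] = 3*g^2 - 10*g - 2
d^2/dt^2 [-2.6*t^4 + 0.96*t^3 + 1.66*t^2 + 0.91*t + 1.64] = -31.2*t^2 + 5.76*t + 3.32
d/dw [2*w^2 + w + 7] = 4*w + 1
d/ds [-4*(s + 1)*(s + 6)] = -8*s - 28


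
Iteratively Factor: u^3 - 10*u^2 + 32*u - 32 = (u - 2)*(u^2 - 8*u + 16) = (u - 4)*(u - 2)*(u - 4)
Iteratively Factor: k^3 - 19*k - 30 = (k + 2)*(k^2 - 2*k - 15) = (k + 2)*(k + 3)*(k - 5)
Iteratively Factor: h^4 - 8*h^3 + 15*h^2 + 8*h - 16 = (h + 1)*(h^3 - 9*h^2 + 24*h - 16) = (h - 1)*(h + 1)*(h^2 - 8*h + 16) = (h - 4)*(h - 1)*(h + 1)*(h - 4)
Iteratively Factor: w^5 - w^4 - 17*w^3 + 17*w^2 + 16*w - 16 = (w + 4)*(w^4 - 5*w^3 + 3*w^2 + 5*w - 4) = (w - 4)*(w + 4)*(w^3 - w^2 - w + 1) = (w - 4)*(w - 1)*(w + 4)*(w^2 - 1) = (w - 4)*(w - 1)*(w + 1)*(w + 4)*(w - 1)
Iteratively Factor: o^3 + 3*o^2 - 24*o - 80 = (o + 4)*(o^2 - o - 20) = (o + 4)^2*(o - 5)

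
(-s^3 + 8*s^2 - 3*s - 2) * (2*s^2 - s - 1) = -2*s^5 + 17*s^4 - 13*s^3 - 9*s^2 + 5*s + 2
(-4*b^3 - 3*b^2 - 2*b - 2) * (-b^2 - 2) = 4*b^5 + 3*b^4 + 10*b^3 + 8*b^2 + 4*b + 4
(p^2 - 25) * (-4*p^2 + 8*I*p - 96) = -4*p^4 + 8*I*p^3 + 4*p^2 - 200*I*p + 2400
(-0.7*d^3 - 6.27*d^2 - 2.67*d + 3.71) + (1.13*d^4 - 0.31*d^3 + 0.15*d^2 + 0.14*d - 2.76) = 1.13*d^4 - 1.01*d^3 - 6.12*d^2 - 2.53*d + 0.95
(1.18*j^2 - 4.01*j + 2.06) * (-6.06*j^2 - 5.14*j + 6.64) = -7.1508*j^4 + 18.2354*j^3 + 15.963*j^2 - 37.2148*j + 13.6784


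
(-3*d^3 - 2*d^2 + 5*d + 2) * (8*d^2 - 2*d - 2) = -24*d^5 - 10*d^4 + 50*d^3 + 10*d^2 - 14*d - 4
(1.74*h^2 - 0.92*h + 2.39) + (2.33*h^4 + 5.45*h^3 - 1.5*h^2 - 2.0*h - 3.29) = 2.33*h^4 + 5.45*h^3 + 0.24*h^2 - 2.92*h - 0.9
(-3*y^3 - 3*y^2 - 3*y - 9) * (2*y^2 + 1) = -6*y^5 - 6*y^4 - 9*y^3 - 21*y^2 - 3*y - 9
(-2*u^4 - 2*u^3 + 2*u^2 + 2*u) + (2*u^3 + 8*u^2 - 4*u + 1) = -2*u^4 + 10*u^2 - 2*u + 1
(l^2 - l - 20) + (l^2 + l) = 2*l^2 - 20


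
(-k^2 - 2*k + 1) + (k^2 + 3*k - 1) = k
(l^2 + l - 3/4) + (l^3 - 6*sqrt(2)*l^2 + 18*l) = l^3 - 6*sqrt(2)*l^2 + l^2 + 19*l - 3/4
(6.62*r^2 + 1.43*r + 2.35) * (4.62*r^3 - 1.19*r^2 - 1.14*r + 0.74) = 30.5844*r^5 - 1.2712*r^4 + 1.6085*r^3 + 0.472099999999999*r^2 - 1.6208*r + 1.739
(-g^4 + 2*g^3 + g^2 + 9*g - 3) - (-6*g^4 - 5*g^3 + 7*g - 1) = 5*g^4 + 7*g^3 + g^2 + 2*g - 2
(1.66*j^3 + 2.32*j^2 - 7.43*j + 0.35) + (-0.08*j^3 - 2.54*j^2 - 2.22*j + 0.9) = 1.58*j^3 - 0.22*j^2 - 9.65*j + 1.25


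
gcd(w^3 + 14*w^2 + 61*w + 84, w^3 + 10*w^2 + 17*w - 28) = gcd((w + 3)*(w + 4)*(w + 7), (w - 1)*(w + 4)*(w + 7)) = w^2 + 11*w + 28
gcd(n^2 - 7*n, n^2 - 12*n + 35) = n - 7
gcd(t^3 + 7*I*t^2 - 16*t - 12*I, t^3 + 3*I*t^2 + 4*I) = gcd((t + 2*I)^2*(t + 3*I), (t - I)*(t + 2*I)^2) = t^2 + 4*I*t - 4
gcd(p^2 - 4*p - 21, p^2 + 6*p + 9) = p + 3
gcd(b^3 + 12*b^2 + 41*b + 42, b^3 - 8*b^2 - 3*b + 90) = b + 3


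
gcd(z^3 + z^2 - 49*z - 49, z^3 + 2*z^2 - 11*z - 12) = z + 1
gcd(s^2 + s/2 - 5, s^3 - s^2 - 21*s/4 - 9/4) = 1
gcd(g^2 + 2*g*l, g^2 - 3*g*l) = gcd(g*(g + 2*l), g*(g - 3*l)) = g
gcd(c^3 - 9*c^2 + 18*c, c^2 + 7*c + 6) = 1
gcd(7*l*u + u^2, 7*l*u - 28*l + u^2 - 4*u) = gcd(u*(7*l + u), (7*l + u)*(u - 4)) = 7*l + u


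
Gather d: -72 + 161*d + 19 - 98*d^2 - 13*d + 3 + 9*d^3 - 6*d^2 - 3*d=9*d^3 - 104*d^2 + 145*d - 50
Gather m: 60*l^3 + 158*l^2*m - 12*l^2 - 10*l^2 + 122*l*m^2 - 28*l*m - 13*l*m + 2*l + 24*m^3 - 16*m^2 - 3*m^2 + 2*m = 60*l^3 - 22*l^2 + 2*l + 24*m^3 + m^2*(122*l - 19) + m*(158*l^2 - 41*l + 2)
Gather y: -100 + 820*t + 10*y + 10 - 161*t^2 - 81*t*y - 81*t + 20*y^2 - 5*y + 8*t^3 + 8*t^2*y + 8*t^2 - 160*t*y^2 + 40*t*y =8*t^3 - 153*t^2 + 739*t + y^2*(20 - 160*t) + y*(8*t^2 - 41*t + 5) - 90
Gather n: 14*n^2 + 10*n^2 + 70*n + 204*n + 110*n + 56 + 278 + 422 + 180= 24*n^2 + 384*n + 936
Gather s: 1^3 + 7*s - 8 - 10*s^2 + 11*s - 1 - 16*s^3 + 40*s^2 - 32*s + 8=-16*s^3 + 30*s^2 - 14*s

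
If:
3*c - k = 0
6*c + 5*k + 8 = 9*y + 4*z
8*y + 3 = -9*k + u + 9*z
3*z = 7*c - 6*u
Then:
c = 217*z/801 - 182/801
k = 217*z/267 - 182/267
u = -442*z/2403 - 637/2403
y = 451*z/2403 + 862/2403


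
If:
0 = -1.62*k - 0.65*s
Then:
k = -0.401234567901235*s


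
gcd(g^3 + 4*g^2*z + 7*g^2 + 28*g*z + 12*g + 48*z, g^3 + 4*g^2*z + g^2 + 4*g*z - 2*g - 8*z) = g + 4*z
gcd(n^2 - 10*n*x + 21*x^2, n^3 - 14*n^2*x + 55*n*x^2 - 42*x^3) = -n + 7*x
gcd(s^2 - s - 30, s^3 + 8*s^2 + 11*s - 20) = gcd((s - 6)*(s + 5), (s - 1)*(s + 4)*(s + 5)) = s + 5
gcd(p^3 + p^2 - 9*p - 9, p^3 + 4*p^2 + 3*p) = p^2 + 4*p + 3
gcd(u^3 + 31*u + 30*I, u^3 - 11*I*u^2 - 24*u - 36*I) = u^2 - 5*I*u + 6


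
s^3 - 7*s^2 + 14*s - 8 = (s - 4)*(s - 2)*(s - 1)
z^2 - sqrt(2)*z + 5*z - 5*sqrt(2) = (z + 5)*(z - sqrt(2))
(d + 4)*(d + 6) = d^2 + 10*d + 24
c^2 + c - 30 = (c - 5)*(c + 6)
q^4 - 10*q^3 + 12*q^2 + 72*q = q*(q - 6)^2*(q + 2)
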